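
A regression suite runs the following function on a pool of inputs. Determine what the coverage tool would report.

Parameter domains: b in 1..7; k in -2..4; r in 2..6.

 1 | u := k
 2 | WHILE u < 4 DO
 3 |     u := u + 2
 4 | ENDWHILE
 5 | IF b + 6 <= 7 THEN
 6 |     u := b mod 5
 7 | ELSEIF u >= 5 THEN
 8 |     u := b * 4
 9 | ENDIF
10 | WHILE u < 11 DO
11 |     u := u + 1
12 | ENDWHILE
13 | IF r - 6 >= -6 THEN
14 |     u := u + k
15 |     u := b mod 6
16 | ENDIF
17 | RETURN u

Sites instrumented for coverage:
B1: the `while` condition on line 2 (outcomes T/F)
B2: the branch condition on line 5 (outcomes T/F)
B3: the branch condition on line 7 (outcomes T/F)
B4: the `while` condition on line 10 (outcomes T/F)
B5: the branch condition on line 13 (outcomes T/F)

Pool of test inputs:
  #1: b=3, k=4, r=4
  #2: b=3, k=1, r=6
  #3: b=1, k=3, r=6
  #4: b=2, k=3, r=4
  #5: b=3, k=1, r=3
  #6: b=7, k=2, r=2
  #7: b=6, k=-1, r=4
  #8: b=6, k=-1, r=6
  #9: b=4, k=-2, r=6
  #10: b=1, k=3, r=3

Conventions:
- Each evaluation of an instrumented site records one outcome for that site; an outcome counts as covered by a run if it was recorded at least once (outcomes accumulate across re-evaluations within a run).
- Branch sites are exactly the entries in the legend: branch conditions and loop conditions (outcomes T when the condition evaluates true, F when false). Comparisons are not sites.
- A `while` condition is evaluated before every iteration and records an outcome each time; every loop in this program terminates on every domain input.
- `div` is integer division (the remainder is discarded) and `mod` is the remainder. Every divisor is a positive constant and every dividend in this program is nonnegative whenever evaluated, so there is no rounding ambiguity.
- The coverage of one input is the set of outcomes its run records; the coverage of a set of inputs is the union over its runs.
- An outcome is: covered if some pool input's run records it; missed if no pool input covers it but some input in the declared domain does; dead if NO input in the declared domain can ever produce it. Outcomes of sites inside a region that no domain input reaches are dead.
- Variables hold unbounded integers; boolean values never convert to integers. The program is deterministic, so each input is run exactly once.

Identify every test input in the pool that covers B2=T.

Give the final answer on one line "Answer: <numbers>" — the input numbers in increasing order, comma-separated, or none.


input #1 (b=3, k=4, r=4): never hits B2=T
input #2 (b=3, k=1, r=6): never hits B2=T
input #3 (b=1, k=3, r=6): hits B2=T
input #4 (b=2, k=3, r=4): never hits B2=T
input #5 (b=3, k=1, r=3): never hits B2=T
input #6 (b=7, k=2, r=2): never hits B2=T
input #7 (b=6, k=-1, r=4): never hits B2=T
input #8 (b=6, k=-1, r=6): never hits B2=T
input #9 (b=4, k=-2, r=6): never hits B2=T
input #10 (b=1, k=3, r=3): hits B2=T
Answer: 3, 10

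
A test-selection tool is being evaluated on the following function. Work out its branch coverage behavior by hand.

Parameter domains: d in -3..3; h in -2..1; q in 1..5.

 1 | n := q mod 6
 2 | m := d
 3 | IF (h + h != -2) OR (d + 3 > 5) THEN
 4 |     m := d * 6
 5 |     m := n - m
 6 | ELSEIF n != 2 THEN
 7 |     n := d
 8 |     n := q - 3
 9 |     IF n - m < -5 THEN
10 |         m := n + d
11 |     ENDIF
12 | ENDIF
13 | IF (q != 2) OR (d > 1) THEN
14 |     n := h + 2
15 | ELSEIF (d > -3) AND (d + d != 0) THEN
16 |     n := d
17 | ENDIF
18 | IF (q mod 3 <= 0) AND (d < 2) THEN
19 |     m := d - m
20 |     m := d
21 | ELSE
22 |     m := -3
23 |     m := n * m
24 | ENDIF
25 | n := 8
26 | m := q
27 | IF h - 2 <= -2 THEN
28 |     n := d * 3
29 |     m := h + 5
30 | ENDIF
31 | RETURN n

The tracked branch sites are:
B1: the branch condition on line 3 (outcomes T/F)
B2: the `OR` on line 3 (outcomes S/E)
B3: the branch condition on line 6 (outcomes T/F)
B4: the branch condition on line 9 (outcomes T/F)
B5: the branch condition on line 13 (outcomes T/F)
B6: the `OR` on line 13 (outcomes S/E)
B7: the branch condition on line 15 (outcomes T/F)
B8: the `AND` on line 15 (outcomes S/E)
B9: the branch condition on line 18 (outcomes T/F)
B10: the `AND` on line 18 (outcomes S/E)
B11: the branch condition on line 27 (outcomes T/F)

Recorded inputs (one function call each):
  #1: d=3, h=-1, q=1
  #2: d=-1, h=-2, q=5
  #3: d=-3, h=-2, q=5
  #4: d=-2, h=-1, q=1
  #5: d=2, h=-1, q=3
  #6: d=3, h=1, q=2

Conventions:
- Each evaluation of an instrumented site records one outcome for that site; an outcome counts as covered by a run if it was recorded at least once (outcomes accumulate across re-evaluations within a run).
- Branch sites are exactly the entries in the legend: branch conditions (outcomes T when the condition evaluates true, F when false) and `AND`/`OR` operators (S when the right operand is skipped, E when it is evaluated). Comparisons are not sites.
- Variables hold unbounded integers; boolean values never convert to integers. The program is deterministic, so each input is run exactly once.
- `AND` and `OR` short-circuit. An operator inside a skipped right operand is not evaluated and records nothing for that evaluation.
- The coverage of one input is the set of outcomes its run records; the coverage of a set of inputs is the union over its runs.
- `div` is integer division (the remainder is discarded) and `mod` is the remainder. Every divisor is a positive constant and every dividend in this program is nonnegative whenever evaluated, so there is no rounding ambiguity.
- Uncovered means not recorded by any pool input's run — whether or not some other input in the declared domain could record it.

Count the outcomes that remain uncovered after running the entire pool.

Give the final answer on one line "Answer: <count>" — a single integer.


#1 (d=3, h=-1, q=1) -> B2->E, B1->T, B6->S, B5->T, B10->S, B9->F, B11->T; covered: B1=T, B2=E, B5=T, B6=S, B9=F, B10=S, B11=T
#2 (d=-1, h=-2, q=5) -> B2->S, B1->T, B6->S, B5->T, B10->S, B9->F, B11->T; covered: B1=T, B2=S, B5=T, B6=S, B9=F, B10=S, B11=T
#3 (d=-3, h=-2, q=5) -> B2->S, B1->T, B6->S, B5->T, B10->S, B9->F, B11->T; covered: B1=T, B2=S, B5=T, B6=S, B9=F, B10=S, B11=T
#4 (d=-2, h=-1, q=1) -> B2->E, B1->F, B3->T, B4->F, B6->S, B5->T, B10->S, B9->F, B11->T; covered: B1=F, B2=E, B3=T, B4=F, B5=T, B6=S, B9=F, B10=S, B11=T
#5 (d=2, h=-1, q=3) -> B2->E, B1->F, B3->T, B4->F, B6->S, B5->T, B10->E, B9->F, B11->T; covered: B1=F, B2=E, B3=T, B4=F, B5=T, B6=S, B9=F, B10=E, B11=T
#6 (d=3, h=1, q=2) -> B2->S, B1->T, B6->E, B5->T, B10->S, B9->F, B11->F; covered: B1=T, B2=S, B5=T, B6=E, B9=F, B10=S, B11=F
union over the pool: B1=T, B1=F, B2=S, B2=E, B3=T, B4=F, B5=T, B6=S, B6=E, B9=F, B10=S, B10=E, B11=T, B11=F
uncovered (8 of 22): B3=F, B4=T, B5=F, B7=T, B7=F, B8=S, B8=E, B9=T
Answer: 8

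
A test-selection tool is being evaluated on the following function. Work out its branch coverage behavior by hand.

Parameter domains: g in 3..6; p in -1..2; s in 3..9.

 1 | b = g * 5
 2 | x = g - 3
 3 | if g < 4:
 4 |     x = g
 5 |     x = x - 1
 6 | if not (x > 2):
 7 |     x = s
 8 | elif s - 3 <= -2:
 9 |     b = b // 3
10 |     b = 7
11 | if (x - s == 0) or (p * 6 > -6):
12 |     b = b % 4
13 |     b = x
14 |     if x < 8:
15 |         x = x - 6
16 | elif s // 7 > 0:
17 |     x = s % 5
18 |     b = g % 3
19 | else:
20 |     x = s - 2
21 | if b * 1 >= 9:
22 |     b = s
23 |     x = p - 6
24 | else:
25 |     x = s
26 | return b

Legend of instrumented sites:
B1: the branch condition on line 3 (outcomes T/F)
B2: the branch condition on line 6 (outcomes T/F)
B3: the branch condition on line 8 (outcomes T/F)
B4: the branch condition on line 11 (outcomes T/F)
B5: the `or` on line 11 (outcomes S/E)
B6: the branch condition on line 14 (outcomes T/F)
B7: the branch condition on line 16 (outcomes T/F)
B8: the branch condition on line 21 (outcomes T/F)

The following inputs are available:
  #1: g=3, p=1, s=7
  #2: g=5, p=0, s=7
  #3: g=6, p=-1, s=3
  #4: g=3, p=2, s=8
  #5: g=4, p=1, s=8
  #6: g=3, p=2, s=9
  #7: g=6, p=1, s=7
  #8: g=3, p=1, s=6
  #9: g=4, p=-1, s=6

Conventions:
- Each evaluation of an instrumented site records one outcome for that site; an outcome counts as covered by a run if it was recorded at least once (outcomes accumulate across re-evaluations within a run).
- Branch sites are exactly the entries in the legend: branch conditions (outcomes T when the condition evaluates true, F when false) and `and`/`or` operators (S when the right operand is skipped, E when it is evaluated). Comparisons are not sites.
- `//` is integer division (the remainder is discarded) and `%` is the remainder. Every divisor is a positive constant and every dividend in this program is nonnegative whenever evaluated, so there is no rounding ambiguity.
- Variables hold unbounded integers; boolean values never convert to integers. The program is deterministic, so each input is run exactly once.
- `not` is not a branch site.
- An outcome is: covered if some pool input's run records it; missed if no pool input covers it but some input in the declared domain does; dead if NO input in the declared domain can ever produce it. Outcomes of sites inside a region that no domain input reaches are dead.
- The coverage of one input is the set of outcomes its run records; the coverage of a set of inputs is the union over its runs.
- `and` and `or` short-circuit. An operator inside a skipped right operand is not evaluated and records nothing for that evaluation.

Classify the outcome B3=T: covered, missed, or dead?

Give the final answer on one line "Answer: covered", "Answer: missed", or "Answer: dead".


no pool input records B3=T
checking all 112 inputs in the declared domain: B3=T is never recorded -> dead
Answer: dead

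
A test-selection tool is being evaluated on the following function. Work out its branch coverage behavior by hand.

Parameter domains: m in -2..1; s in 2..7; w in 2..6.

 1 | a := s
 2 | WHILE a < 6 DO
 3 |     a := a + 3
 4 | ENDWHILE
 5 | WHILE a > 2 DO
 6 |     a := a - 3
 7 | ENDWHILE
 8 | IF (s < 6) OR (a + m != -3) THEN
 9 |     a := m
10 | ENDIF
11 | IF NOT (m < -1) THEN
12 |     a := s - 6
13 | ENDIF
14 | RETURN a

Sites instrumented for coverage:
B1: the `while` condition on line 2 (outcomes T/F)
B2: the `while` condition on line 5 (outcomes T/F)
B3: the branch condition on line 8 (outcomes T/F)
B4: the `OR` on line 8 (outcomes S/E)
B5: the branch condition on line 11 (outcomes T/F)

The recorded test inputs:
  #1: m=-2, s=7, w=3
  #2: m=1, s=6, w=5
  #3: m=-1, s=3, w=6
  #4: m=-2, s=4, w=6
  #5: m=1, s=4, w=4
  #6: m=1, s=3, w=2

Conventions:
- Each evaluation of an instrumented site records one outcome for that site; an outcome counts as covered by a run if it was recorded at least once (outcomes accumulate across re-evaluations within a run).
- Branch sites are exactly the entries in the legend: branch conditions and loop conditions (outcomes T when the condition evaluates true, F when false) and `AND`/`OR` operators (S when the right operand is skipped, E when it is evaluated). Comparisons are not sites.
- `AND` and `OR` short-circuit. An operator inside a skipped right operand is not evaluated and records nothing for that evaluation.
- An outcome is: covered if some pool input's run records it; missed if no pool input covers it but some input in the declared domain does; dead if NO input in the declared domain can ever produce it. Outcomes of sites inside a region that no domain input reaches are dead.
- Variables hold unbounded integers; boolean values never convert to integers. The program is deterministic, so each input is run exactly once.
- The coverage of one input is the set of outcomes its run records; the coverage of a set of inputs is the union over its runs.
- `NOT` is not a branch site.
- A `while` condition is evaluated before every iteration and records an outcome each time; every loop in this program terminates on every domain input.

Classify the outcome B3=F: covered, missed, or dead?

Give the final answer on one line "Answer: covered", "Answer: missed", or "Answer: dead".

no pool input records B3=F
checking all 120 inputs in the declared domain: B3=F is never recorded -> dead

Answer: dead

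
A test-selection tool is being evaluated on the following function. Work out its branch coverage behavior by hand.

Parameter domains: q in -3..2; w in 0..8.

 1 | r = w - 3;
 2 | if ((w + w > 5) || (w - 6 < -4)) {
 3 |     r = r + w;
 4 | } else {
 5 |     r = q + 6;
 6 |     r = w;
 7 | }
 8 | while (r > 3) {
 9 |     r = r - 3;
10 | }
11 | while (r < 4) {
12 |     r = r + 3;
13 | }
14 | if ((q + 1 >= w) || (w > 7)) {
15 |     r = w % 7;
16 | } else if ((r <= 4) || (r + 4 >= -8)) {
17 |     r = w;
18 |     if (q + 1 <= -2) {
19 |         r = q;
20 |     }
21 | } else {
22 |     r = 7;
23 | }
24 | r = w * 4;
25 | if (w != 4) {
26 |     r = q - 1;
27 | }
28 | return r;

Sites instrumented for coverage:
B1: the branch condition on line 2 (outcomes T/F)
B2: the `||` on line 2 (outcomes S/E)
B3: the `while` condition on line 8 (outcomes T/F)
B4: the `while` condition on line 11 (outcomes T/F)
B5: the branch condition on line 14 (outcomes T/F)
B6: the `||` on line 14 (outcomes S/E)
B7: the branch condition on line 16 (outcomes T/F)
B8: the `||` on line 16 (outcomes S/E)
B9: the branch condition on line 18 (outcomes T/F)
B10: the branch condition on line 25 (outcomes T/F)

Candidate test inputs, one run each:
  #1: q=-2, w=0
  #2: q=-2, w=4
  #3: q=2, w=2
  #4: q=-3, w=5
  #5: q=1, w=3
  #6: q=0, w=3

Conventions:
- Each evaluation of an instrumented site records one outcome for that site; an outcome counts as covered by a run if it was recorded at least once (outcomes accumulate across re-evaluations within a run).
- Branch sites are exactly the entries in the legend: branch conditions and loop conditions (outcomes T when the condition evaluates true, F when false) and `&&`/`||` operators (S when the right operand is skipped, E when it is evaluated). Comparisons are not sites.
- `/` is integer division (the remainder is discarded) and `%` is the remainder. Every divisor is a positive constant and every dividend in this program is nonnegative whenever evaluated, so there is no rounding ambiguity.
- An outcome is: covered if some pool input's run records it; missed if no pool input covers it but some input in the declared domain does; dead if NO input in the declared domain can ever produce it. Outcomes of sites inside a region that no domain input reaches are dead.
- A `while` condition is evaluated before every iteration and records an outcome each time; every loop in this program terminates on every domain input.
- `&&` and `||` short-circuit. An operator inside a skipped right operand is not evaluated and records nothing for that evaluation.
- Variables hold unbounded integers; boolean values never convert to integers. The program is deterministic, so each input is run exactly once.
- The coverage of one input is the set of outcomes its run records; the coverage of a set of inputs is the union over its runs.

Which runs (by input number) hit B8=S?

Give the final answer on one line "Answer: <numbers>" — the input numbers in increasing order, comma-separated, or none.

input #1 (q=-2, w=0): never hits B8=S
input #2 (q=-2, w=4): never hits B8=S
input #3 (q=2, w=2): never hits B8=S
input #4 (q=-3, w=5): hits B8=S
input #5 (q=1, w=3): never hits B8=S
input #6 (q=0, w=3): never hits B8=S

Answer: 4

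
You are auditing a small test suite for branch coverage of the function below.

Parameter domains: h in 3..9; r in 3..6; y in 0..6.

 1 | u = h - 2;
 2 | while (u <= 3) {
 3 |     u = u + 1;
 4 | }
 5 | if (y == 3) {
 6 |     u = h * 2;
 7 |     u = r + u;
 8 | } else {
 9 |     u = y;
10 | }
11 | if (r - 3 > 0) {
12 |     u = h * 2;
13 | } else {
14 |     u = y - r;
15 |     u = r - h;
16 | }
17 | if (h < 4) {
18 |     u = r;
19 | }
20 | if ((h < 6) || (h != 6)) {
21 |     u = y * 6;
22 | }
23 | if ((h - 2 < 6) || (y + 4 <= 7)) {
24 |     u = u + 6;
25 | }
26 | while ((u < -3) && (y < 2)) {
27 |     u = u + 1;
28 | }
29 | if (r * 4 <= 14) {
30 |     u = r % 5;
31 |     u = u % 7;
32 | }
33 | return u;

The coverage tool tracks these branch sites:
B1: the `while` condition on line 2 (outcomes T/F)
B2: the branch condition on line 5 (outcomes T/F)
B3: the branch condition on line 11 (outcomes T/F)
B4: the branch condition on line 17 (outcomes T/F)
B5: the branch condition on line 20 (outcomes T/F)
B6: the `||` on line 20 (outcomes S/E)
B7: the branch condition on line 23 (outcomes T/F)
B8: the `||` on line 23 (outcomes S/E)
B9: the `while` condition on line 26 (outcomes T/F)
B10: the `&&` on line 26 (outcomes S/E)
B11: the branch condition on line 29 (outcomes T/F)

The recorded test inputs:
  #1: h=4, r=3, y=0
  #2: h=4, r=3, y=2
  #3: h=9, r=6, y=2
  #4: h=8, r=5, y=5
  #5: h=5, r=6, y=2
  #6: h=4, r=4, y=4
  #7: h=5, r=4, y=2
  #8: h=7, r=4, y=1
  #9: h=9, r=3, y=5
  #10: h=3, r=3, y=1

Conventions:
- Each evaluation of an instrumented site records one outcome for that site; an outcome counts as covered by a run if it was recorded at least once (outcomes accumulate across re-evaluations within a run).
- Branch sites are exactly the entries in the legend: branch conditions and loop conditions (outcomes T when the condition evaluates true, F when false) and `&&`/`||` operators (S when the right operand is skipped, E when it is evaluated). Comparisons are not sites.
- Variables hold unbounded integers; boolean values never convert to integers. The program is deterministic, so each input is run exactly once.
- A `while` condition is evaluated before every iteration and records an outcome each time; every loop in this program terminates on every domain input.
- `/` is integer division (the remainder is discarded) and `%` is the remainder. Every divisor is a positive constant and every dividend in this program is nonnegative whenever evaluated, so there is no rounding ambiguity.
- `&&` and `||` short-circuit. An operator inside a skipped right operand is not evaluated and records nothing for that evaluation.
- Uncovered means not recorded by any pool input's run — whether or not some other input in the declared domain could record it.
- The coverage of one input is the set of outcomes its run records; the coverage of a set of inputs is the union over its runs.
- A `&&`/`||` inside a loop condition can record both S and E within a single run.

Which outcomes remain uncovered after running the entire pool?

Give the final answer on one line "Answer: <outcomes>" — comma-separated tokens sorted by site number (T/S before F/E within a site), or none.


run #1 (h=4, r=3, y=0) runs B1->T, B1->T, B1->F, B2->F, B3->F, B4->F, B6->S, B5->T, B8->S, B7->T, B10->S, B9->F, B11->T; records B1=T, B1=F, B2=F, B3=F, B4=F, B5=T, B6=S, B7=T, B8=S, B9=F, B10=S, B11=T
run #2 (h=4, r=3, y=2) runs B1->T, B1->T, B1->F, B2->F, B3->F, B4->F, B6->S, B5->T, B8->S, B7->T, B10->S, B9->F, B11->T; records B1=T, B1=F, B2=F, B3=F, B4=F, B5=T, B6=S, B7=T, B8=S, B9=F, B10=S, B11=T
run #3 (h=9, r=6, y=2) runs B1->F, B2->F, B3->T, B4->F, B6->E, B5->T, B8->E, B7->T, B10->S, B9->F, B11->F; records B1=F, B2=F, B3=T, B4=F, B5=T, B6=E, B7=T, B8=E, B9=F, B10=S, B11=F
run #4 (h=8, r=5, y=5) runs B1->F, B2->F, B3->T, B4->F, B6->E, B5->T, B8->E, B7->F, B10->S, B9->F, B11->F; records B1=F, B2=F, B3=T, B4=F, B5=T, B6=E, B7=F, B8=E, B9=F, B10=S, B11=F
run #5 (h=5, r=6, y=2) runs B1->T, B1->F, B2->F, B3->T, B4->F, B6->S, B5->T, B8->S, B7->T, B10->S, B9->F, B11->F; records B1=T, B1=F, B2=F, B3=T, B4=F, B5=T, B6=S, B7=T, B8=S, B9=F, B10=S, B11=F
run #6 (h=4, r=4, y=4) runs B1->T, B1->T, B1->F, B2->F, B3->T, B4->F, B6->S, B5->T, B8->S, B7->T, B10->S, B9->F, B11->F; records B1=T, B1=F, B2=F, B3=T, B4=F, B5=T, B6=S, B7=T, B8=S, B9=F, B10=S, B11=F
run #7 (h=5, r=4, y=2) runs B1->T, B1->F, B2->F, B3->T, B4->F, B6->S, B5->T, B8->S, B7->T, B10->S, B9->F, B11->F; records B1=T, B1=F, B2=F, B3=T, B4=F, B5=T, B6=S, B7=T, B8=S, B9=F, B10=S, B11=F
run #8 (h=7, r=4, y=1) runs B1->F, B2->F, B3->T, B4->F, B6->E, B5->T, B8->S, B7->T, B10->S, B9->F, B11->F; records B1=F, B2=F, B3=T, B4=F, B5=T, B6=E, B7=T, B8=S, B9=F, B10=S, B11=F
run #9 (h=9, r=3, y=5) runs B1->F, B2->F, B3->F, B4->F, B6->E, B5->T, B8->E, B7->F, B10->S, B9->F, B11->T; records B1=F, B2=F, B3=F, B4=F, B5=T, B6=E, B7=F, B8=E, B9=F, B10=S, B11=T
run #10 (h=3, r=3, y=1) runs B1->T, B1->T, B1->T, B1->F, B2->F, B3->F, B4->T, B6->S, B5->T, B8->S, B7->T, B10->S, B9->F, B11->T; records B1=T, B1=F, B2=F, B3=F, B4=T, B5=T, B6=S, B7=T, B8=S, B9=F, B10=S, B11=T
union over the pool: B1=T, B1=F, B2=F, B3=T, B3=F, B4=T, B4=F, B5=T, B6=S, B6=E, B7=T, B7=F, B8=S, B8=E, B9=F, B10=S, B11=T, B11=F
uncovered (4 of 22): B2=T, B5=F, B9=T, B10=E
Answer: B2=T, B5=F, B9=T, B10=E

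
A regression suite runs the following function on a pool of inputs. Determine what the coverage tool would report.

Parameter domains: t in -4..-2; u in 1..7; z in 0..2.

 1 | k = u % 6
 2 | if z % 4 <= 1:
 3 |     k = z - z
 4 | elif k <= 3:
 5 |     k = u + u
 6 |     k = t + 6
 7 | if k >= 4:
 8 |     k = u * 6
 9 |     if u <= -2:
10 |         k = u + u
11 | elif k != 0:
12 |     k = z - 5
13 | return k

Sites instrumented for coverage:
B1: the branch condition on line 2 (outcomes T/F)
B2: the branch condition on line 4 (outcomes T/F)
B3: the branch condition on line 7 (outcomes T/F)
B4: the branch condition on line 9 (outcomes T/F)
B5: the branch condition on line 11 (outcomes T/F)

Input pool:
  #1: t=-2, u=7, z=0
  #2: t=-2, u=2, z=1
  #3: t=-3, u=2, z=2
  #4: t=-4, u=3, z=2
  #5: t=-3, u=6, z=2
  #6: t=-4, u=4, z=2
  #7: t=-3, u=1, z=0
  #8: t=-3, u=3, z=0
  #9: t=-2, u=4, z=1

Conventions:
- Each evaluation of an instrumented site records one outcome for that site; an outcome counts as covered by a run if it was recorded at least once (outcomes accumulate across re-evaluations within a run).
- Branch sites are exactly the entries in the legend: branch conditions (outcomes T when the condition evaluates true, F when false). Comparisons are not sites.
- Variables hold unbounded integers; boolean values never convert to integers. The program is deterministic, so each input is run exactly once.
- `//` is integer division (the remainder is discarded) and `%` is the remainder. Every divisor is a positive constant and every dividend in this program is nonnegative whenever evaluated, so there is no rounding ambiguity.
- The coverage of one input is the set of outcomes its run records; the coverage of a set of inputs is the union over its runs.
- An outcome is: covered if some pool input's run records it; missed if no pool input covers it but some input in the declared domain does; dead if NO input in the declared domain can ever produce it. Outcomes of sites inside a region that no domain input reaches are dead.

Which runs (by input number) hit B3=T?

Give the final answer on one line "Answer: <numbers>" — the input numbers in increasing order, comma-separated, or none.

input #1 (t=-2, u=7, z=0): does not record B3=T
input #2 (t=-2, u=2, z=1): does not record B3=T
input #3 (t=-3, u=2, z=2): does not record B3=T
input #4 (t=-4, u=3, z=2): does not record B3=T
input #5 (t=-3, u=6, z=2): does not record B3=T
input #6 (t=-4, u=4, z=2): records B3=T
input #7 (t=-3, u=1, z=0): does not record B3=T
input #8 (t=-3, u=3, z=0): does not record B3=T
input #9 (t=-2, u=4, z=1): does not record B3=T

Answer: 6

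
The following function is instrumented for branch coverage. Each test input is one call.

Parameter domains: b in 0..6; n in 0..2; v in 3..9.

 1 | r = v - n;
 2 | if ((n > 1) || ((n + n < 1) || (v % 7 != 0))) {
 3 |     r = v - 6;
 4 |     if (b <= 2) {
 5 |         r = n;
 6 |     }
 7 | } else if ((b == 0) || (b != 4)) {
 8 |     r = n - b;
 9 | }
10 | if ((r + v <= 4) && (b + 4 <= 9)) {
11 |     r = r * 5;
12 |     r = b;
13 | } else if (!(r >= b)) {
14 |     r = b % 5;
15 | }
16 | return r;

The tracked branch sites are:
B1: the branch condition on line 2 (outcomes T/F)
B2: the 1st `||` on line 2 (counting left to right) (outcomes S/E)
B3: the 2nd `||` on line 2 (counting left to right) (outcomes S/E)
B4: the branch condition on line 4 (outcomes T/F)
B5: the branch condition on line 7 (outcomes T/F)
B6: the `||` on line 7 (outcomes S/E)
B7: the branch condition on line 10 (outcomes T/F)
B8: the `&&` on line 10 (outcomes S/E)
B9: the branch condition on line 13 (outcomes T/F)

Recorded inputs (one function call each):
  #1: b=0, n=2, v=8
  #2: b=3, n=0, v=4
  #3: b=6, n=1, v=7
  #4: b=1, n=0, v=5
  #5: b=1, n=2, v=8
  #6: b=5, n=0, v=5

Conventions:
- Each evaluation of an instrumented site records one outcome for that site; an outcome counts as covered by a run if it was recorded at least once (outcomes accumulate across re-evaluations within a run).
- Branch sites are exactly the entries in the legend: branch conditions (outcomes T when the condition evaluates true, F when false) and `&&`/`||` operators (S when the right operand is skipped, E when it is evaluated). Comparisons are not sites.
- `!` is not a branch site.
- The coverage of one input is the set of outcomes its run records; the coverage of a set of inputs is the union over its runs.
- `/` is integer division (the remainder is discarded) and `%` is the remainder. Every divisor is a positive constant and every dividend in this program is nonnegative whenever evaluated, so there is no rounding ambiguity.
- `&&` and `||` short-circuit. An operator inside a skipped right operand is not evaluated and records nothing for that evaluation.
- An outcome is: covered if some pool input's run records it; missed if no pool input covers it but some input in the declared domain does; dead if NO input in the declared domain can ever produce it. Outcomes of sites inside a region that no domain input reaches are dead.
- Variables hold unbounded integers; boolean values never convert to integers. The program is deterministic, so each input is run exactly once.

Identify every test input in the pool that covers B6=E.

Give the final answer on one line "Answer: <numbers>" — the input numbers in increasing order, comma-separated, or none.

input #1 (b=0, n=2, v=8): never hits B6=E
input #2 (b=3, n=0, v=4): never hits B6=E
input #3 (b=6, n=1, v=7): hits B6=E
input #4 (b=1, n=0, v=5): never hits B6=E
input #5 (b=1, n=2, v=8): never hits B6=E
input #6 (b=5, n=0, v=5): never hits B6=E

Answer: 3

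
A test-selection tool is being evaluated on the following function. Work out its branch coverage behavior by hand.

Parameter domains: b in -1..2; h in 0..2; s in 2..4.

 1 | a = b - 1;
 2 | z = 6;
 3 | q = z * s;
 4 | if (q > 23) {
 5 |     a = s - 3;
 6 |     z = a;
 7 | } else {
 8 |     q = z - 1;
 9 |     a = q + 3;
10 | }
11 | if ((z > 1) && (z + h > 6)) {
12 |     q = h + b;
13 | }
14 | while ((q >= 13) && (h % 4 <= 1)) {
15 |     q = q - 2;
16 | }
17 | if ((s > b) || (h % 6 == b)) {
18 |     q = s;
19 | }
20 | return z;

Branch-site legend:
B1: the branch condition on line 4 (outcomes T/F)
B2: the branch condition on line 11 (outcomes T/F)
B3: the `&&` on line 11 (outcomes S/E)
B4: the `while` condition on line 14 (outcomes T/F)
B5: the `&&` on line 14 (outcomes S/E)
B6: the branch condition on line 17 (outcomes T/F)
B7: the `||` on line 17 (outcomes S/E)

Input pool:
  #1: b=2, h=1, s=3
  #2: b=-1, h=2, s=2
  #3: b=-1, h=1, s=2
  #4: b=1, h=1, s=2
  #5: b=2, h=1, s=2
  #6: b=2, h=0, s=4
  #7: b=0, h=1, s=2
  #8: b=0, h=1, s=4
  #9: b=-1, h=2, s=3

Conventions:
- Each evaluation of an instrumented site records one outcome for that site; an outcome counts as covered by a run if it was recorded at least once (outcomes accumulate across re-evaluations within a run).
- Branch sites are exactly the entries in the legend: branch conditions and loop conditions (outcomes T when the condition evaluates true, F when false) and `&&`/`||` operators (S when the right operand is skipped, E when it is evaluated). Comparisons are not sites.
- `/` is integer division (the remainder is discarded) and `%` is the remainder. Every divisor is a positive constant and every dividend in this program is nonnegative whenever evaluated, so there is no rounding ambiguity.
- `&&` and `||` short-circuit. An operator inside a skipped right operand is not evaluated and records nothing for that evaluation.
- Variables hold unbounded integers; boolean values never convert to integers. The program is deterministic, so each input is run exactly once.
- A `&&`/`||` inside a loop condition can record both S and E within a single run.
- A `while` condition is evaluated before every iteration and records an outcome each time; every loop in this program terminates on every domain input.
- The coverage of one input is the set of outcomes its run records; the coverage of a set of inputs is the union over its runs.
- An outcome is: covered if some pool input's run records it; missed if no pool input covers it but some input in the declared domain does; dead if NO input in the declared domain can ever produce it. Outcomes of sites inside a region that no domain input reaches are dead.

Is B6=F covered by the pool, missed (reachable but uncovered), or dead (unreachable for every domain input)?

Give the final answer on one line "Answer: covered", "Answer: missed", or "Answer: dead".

B6=F is recorded by pool input(s) 5 -> covered

Answer: covered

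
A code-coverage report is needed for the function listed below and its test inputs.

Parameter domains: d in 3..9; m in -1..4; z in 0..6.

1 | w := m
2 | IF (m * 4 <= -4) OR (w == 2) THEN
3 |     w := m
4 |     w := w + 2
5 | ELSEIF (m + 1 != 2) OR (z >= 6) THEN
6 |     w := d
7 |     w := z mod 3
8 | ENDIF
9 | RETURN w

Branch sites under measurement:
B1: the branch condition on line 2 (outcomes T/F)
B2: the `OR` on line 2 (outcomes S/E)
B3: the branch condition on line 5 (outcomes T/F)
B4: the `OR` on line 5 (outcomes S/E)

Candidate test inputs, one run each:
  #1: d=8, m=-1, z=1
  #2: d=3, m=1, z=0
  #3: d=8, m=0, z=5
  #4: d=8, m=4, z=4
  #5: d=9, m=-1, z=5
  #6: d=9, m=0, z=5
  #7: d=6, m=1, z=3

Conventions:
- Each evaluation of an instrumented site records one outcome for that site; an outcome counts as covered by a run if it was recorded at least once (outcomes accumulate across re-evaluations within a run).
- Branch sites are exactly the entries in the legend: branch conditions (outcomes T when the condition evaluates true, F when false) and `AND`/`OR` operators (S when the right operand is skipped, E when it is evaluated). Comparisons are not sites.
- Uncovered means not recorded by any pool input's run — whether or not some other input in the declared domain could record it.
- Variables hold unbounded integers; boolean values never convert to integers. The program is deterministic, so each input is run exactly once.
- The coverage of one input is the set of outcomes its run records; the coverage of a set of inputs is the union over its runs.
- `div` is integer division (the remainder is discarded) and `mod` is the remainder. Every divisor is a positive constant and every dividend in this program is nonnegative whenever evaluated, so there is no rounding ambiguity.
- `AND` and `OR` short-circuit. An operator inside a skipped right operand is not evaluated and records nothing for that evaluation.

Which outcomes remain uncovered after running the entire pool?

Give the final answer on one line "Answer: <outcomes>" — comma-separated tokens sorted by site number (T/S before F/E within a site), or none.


test 1 (d=8, m=-1, z=1) hits B1=T, B2=S
test 2 (d=3, m=1, z=0) hits B1=F, B2=E, B3=F, B4=E
test 3 (d=8, m=0, z=5) hits B1=F, B2=E, B3=T, B4=S
test 4 (d=8, m=4, z=4) hits B1=F, B2=E, B3=T, B4=S
test 5 (d=9, m=-1, z=5) hits B1=T, B2=S
test 6 (d=9, m=0, z=5) hits B1=F, B2=E, B3=T, B4=S
test 7 (d=6, m=1, z=3) hits B1=F, B2=E, B3=F, B4=E
union over the pool: B1=T, B1=F, B2=S, B2=E, B3=T, B3=F, B4=S, B4=E
uncovered (0 of 8): none
Answer: none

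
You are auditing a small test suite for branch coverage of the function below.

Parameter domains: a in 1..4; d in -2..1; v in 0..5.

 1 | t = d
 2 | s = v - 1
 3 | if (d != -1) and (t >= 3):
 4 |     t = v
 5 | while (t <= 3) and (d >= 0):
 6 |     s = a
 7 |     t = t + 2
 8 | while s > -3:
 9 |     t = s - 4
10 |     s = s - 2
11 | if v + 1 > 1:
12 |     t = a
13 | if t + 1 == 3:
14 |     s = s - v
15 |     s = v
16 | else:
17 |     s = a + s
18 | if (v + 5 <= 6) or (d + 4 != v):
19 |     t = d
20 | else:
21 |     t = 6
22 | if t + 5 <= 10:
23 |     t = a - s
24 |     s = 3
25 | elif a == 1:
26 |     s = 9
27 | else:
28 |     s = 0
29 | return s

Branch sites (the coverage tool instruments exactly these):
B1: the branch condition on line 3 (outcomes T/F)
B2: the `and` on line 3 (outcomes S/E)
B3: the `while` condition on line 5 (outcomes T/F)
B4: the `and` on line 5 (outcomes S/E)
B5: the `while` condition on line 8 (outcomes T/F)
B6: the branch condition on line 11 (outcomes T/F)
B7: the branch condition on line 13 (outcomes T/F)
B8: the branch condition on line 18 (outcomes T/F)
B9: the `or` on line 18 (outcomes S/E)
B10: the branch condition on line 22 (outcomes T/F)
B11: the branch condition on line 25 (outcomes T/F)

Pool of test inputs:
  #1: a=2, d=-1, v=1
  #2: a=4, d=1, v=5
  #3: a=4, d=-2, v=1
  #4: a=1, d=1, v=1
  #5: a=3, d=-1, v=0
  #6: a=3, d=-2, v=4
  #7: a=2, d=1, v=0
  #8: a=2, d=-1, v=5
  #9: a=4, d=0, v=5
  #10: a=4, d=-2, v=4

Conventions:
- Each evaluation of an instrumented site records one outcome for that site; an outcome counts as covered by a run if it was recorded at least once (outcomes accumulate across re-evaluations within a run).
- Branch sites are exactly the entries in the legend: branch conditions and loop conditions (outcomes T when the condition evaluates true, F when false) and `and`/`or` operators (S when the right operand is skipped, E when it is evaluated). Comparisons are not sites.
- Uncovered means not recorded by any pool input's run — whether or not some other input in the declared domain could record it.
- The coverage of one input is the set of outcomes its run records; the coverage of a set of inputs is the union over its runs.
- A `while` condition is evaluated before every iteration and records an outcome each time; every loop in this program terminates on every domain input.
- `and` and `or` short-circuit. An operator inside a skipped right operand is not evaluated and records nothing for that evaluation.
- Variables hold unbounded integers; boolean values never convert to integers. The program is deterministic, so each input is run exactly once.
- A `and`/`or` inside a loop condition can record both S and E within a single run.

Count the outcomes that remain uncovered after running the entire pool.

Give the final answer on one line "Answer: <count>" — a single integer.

#1 (a=2, d=-1, v=1) -> covered: B1=F, B2=S, B3=F, B4=E, B5=T, B5=F, B6=T, B7=T, B8=T, B9=S, B10=T
#2 (a=4, d=1, v=5) -> covered: B1=F, B2=E, B3=T, B3=F, B4=S, B4=E, B5=T, B5=F, B6=T, B7=F, B8=F, B9=E, B10=F, B11=F
#3 (a=4, d=-2, v=1) -> covered: B1=F, B2=E, B3=F, B4=E, B5=T, B5=F, B6=T, B7=F, B8=T, B9=S, B10=T
#4 (a=1, d=1, v=1) -> covered: B1=F, B2=E, B3=T, B3=F, B4=S, B4=E, B5=T, B5=F, B6=T, B7=F, B8=T, B9=S, B10=T
#5 (a=3, d=-1, v=0) -> covered: B1=F, B2=S, B3=F, B4=E, B5=T, B5=F, B6=F, B7=F, B8=T, B9=S, B10=T
#6 (a=3, d=-2, v=4) -> covered: B1=F, B2=E, B3=F, B4=E, B5=T, B5=F, B6=T, B7=F, B8=T, B9=E, B10=T
#7 (a=2, d=1, v=0) -> covered: B1=F, B2=E, B3=T, B3=F, B4=S, B4=E, B5=T, B5=F, B6=F, B7=F, B8=T, B9=S, B10=T
#8 (a=2, d=-1, v=5) -> covered: B1=F, B2=S, B3=F, B4=E, B5=T, B5=F, B6=T, B7=T, B8=T, B9=E, B10=T
#9 (a=4, d=0, v=5) -> covered: B1=F, B2=E, B3=T, B3=F, B4=S, B4=E, B5=T, B5=F, B6=T, B7=F, B8=T, B9=E, B10=T
#10 (a=4, d=-2, v=4) -> covered: B1=F, B2=E, B3=F, B4=E, B5=T, B5=F, B6=T, B7=F, B8=T, B9=E, B10=T
union over the pool: B1=F, B2=S, B2=E, B3=T, B3=F, B4=S, B4=E, B5=T, B5=F, B6=T, B6=F, B7=T, B7=F, B8=T, B8=F, B9=S, B9=E, B10=T, B10=F, B11=F
uncovered (2 of 22): B1=T, B11=T

Answer: 2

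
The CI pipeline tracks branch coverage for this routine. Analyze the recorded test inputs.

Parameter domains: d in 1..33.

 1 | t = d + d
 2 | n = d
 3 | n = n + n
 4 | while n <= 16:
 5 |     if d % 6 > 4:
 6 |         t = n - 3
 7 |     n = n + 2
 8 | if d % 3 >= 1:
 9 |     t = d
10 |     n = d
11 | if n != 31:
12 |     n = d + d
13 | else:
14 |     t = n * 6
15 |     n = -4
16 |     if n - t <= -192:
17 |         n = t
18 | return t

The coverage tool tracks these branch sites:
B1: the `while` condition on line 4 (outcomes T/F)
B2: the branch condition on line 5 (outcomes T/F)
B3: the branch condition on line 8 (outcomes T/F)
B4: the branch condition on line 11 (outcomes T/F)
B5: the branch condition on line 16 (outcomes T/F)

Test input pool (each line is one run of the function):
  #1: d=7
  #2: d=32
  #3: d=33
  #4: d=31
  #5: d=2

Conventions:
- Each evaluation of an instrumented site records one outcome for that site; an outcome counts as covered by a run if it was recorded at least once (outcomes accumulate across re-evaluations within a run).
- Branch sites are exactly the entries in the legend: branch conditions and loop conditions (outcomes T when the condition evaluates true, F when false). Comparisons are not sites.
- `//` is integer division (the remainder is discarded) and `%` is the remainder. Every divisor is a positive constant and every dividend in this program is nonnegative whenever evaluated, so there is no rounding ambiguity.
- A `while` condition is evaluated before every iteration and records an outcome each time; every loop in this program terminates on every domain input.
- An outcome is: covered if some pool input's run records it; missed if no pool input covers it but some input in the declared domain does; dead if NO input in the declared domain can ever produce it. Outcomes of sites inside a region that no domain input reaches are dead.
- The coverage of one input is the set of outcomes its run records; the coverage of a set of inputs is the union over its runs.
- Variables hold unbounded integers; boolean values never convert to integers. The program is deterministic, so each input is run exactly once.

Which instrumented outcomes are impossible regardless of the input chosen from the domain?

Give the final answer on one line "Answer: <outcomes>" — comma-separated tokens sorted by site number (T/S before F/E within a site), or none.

running all 33 domain inputs and tallying outcomes:
  B5=T: no domain input ever produces it -> dead
  reachable outcomes have witnesses, e.g. B1=T (e.g. d=1), B1=F (e.g. d=1), B2=T (e.g. d=5), B2=F (e.g. d=1)

Answer: B5=T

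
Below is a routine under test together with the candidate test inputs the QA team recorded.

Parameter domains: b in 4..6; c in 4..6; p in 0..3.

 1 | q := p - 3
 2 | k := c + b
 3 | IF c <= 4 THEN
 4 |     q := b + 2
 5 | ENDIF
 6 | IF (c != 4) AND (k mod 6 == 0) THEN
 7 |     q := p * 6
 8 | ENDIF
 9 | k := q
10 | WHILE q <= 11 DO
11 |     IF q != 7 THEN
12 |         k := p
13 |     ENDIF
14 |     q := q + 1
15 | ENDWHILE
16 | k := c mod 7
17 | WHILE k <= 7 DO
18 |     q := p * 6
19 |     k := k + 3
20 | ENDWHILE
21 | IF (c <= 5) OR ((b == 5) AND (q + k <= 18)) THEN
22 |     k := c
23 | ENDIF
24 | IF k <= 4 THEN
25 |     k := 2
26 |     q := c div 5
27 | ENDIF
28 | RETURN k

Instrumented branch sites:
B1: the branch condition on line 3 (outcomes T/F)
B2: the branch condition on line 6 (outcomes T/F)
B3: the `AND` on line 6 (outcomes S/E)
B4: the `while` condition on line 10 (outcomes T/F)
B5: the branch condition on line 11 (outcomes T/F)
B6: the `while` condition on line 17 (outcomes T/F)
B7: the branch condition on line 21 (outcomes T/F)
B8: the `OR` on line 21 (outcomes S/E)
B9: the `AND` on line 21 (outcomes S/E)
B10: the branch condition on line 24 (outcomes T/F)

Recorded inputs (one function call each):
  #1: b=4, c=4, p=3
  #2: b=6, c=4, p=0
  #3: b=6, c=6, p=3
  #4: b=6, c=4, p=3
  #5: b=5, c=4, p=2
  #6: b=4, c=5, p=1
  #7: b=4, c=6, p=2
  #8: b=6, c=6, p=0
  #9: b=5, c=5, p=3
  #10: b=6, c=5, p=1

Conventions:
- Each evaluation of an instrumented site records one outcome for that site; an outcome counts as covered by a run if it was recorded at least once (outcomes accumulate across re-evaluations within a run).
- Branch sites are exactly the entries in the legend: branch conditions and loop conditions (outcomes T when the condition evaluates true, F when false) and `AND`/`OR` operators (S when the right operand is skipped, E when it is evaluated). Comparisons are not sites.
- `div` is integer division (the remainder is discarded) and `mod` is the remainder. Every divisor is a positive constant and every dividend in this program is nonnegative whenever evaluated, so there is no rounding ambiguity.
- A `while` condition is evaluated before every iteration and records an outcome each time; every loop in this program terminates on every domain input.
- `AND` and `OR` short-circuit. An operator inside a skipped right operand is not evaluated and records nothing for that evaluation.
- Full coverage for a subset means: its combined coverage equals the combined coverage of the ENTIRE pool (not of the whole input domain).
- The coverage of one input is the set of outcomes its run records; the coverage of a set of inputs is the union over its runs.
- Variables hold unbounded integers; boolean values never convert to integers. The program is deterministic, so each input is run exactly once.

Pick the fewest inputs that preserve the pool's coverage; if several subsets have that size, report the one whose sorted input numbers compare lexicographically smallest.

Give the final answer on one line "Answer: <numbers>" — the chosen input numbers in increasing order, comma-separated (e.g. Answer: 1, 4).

input #1, b=4, c=4, p=3: outcomes B1=T, B2=F, B3=S, B4=T, B4=F, B5=T, B5=F, B6=T, B6=F, B7=T, B8=S, B10=T
input #2, b=6, c=4, p=0: outcomes B1=T, B2=F, B3=S, B4=T, B4=F, B5=T, B6=T, B6=F, B7=T, B8=S, B10=T
input #3, b=6, c=6, p=3: outcomes B1=F, B2=T, B3=E, B4=F, B6=T, B6=F, B7=F, B8=E, B9=S, B10=F
input #4, b=6, c=4, p=3: outcomes B1=T, B2=F, B3=S, B4=T, B4=F, B5=T, B6=T, B6=F, B7=T, B8=S, B10=T
input #5, b=5, c=4, p=2: outcomes B1=T, B2=F, B3=S, B4=T, B4=F, B5=T, B5=F, B6=T, B6=F, B7=T, B8=S, B10=T
input #6, b=4, c=5, p=1: outcomes B1=F, B2=F, B3=E, B4=T, B4=F, B5=T, B5=F, B6=T, B6=F, B7=T, B8=S, B10=F
input #7, b=4, c=6, p=2: outcomes B1=F, B2=F, B3=E, B4=T, B4=F, B5=T, B5=F, B6=T, B6=F, B7=F, B8=E, B9=S, B10=F
input #8, b=6, c=6, p=0: outcomes B1=F, B2=T, B3=E, B4=T, B4=F, B5=T, B5=F, B6=T, B6=F, B7=F, B8=E, B9=S, B10=F
input #9, b=5, c=5, p=3: outcomes B1=F, B2=F, B3=E, B4=T, B4=F, B5=T, B5=F, B6=T, B6=F, B7=T, B8=S, B10=F
input #10, b=6, c=5, p=1: outcomes B1=F, B2=F, B3=E, B4=T, B4=F, B5=T, B5=F, B6=T, B6=F, B7=T, B8=S, B10=F
together the pool reaches 19 outcomes: B1=T, B1=F, B2=T, B2=F, B3=S, B3=E, B4=T, B4=F, B5=T, B5=F, B6=T, B6=F, B7=T, B7=F, B8=S, B8=E, B9=S, B10=T, B10=F
every size-1 subset falls short of the 19 outcomes (best: 13/19)
size 2: inputs {1, 3} cover all 19 outcomes, and no lexicographically smaller subset of this size does

Answer: 1, 3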